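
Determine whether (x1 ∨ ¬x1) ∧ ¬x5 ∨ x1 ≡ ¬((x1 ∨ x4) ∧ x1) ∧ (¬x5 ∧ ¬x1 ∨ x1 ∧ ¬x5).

No

E1: (x1 ∨ ¬x1) ∧ ¬x5 ∨ x1
    = ¬x5 ∨ x1
E2: ¬((x1 ∨ x4) ∧ x1) ∧ (¬x5 ∧ ¬x1 ∨ x1 ∧ ¬x5)
    = ¬((x1 ∨ x4) ∧ x1) ∧ ¬x5
    = ¬x1 ∧ ¬x5
These differ: at x1=1, x4=0, x5=1, E1 = 1 but E2 = 0.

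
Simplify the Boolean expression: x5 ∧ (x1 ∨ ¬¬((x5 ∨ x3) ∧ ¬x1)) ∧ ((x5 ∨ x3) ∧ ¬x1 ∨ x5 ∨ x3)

x5

x5 ∧ (x1 ∨ ¬¬((x5 ∨ x3) ∧ ¬x1)) ∧ ((x5 ∨ x3) ∧ ¬x1 ∨ x5 ∨ x3)
= x5 ∧ (x1 ∨ (x5 ∨ x3) ∧ ¬x1) ∧ ((x5 ∨ x3) ∧ ¬x1 ∨ x5 ∨ x3)   [double negation]
= x5 ∧ ((x5 ∨ x3) ∧ ¬x1 ∨ x1 ∧ (x5 ∨ x3))   [distribution]
= x5 ∧ (x5 ∨ x3)   [distribution]
= x5   [absorption]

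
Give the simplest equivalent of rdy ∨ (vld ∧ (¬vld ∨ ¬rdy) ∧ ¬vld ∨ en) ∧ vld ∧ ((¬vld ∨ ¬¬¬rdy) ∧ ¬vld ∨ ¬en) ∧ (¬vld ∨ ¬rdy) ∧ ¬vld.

rdy ∨ (vld ∧ (¬vld ∨ ¬rdy) ∧ ¬vld ∨ en) ∧ vld ∧ ((¬vld ∨ ¬¬¬rdy) ∧ ¬vld ∨ ¬en) ∧ (¬vld ∨ ¬rdy) ∧ ¬vld
= rdy ∨ (vld ∧ (¬vld ∨ ¬rdy) ∧ ¬vld ∨ en) ∧ vld ∧ ((¬vld ∨ ¬rdy) ∧ ¬vld ∨ ¬en) ∧ (¬vld ∨ ¬rdy) ∧ ¬vld   (double negation)
= rdy ∨ (vld ∧ (¬vld ∨ ¬rdy) ∧ ¬vld ∨ en) ∧ vld ∧ (¬vld ∨ ¬rdy) ∧ ¬vld   (absorption)
= rdy ∨ vld ∧ (¬vld ∨ ¬rdy) ∧ ¬vld   (absorption)
= rdy ∨ vld ∧ ¬vld   (absorption)
= rdy   (complement / identity)

rdy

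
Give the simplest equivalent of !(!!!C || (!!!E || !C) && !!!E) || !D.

!(!!!C || (!!!E || !C) && !!!E) || !D
= !(!!!C || !!!E) || !D   [absorption]
= !(!!!C || !E) || !D   [double negation]
= !(!C || !E) || !D   [double negation]
= C && E || !D   [De Morgan]

C && E || !D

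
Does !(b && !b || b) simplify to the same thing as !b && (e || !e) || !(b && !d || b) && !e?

E1: !(b && !b || b)
    = !b   — complement / identity
E2: !b && (e || !e) || !(b && !d || b) && !e
    = !b && (e || !e) || !b && !e   — absorption
    = !b || !b && !e   — complement / identity
    = !b   — absorption
Both reduce to !b, so they are equivalent.

Yes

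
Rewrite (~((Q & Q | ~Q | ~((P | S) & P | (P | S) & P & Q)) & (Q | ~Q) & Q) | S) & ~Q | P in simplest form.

~Q | P

(~((Q & Q | ~Q | ~((P | S) & P | (P | S) & P & Q)) & (Q | ~Q) & Q) | S) & ~Q | P
= (~((Q & Q | ~Q | ~((P | S) & P)) & (Q | ~Q) & Q) | S) & ~Q | P   [absorption]
= (~((Q | ~Q | ~((P | S) & P)) & (Q | ~Q) & Q) | S) & ~Q | P   [idempotence]
= (~((Q | ~Q | ~P) & (Q | ~Q) & Q) | S) & ~Q | P   [absorption]
= (~((Q | ~Q) & Q) | S) & ~Q | P   [absorption]
= (~Q | S) & ~Q | P   [complement / identity]
= ~Q | P   [absorption]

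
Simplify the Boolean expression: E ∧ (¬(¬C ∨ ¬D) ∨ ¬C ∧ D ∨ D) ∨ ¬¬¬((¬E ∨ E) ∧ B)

E ∧ (¬(¬C ∨ ¬D) ∨ ¬C ∧ D ∨ D) ∨ ¬¬¬((¬E ∨ E) ∧ B)
= E ∧ (C ∧ D ∨ ¬C ∧ D ∨ D) ∨ ¬¬¬((¬E ∨ E) ∧ B)   [De Morgan]
= E ∧ (D ∨ D) ∨ ¬¬¬((¬E ∨ E) ∧ B)   [distribution]
= E ∧ (D ∨ D) ∨ ¬¬¬B   [complement / identity]
= E ∧ (D ∨ D) ∨ ¬B   [double negation]
= E ∧ D ∨ ¬B   [idempotence]

E ∧ D ∨ ¬B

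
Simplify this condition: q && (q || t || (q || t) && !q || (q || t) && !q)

q && (q || t || (q || t) && !q || (q || t) && !q)
= q && (q || t || (q || t) && !q)   [idempotence]
= q && (q || t)   [absorption]
= q   [absorption]

q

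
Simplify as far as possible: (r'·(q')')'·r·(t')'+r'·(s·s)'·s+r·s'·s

r·t

(r'·(q')')'·r·(t')'+r'·(s·s)'·s+r·s'·s
= (r'·(q')')'·r·(t')'+r'·s'·s+r·s'·s   — idempotence
= (r'·(q')')'·r·(t')'+s'·s   — distribution
= (r'·(q')')'·r·t+s'·s   — double negation
= (r+q')·r·t+s'·s   — De Morgan
= r·t+s'·s   — absorption
= r·t   — complement / identity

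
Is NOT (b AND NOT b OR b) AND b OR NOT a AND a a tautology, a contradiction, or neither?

contradiction

NOT (b AND NOT b OR b) AND b OR NOT a AND a
= NOT b AND b OR NOT a AND a   (complement / identity)
= NOT a AND a   (complement / identity)
= FALSE   (complement)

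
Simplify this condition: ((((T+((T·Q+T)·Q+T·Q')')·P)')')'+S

((((T+((T·Q+T)·Q+T·Q')')·P)')')'+S
= ((T+((T·Q+T)·Q+T·Q')')·P)'+S   (double negation)
= ((T+(T·Q+T·Q')')·P)'+S   (absorption)
= ((T+T')·P)'+S   (distribution)
= P'+S   (complement / identity)

P'+S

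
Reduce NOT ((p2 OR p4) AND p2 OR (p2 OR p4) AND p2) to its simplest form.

NOT ((p2 OR p4) AND p2 OR (p2 OR p4) AND p2)
= NOT ((p2 OR p4) AND p2)   (idempotence)
= NOT p2   (absorption)

NOT p2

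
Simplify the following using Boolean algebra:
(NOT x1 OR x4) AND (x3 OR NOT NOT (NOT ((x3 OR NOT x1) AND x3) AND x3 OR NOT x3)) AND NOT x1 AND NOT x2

(NOT x1 OR x4) AND (x3 OR NOT NOT (NOT ((x3 OR NOT x1) AND x3) AND x3 OR NOT x3)) AND NOT x1 AND NOT x2
= (NOT x1 OR x4) AND (x3 OR NOT NOT (NOT x3 AND x3 OR NOT x3)) AND NOT x1 AND NOT x2   — absorption
= (NOT x1 OR x4) AND (x3 OR NOT NOT NOT x3) AND NOT x1 AND NOT x2   — complement / identity
= (NOT x1 OR x4) AND (x3 OR NOT x3) AND NOT x1 AND NOT x2   — double negation
= (NOT x1 OR x4) AND NOT x1 AND NOT x2   — complement / identity
= NOT x1 AND NOT x2   — absorption

NOT x1 AND NOT x2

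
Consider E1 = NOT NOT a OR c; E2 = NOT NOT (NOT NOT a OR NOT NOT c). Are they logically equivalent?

E1: NOT NOT a OR c
    = a OR c   — double negation
E2: NOT NOT (NOT NOT a OR NOT NOT c)
    = NOT (NOT a AND NOT c)   — De Morgan
    = a OR c   — De Morgan
Both reduce to a OR c, so they are equivalent.

Yes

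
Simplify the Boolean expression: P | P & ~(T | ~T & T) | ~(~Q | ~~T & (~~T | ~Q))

P | Q & ~T

P | P & ~(T | ~T & T) | ~(~Q | ~~T & (~~T | ~Q))
= P | P & ~(T | ~T & T) | ~(~Q | ~~T)
= P | P & ~(T | ~T & T) | Q & ~T
= P | P & ~T | Q & ~T
= P | Q & ~T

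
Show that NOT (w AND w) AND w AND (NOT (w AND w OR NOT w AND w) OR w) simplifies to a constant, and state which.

NOT (w AND w) AND w AND (NOT (w AND w OR NOT w AND w) OR w)
= NOT (w AND w) AND w AND (NOT w OR w)
= NOT (w AND w) AND w
= NOT w AND w
= FALSE

FALSE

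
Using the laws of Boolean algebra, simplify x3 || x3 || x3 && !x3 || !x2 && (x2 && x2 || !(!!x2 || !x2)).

x3 || x3 || x3 && !x3 || !x2 && (x2 && x2 || !(!!x2 || !x2))
= x3 || x3 || x3 && !x3 || !x2 && (x2 && x2 || !x2 && x2)
= x3 || x3 || x3 && !x3 || !x2 && x2
= x3 || x3 || x3 && !x3
= x3 || x3 && !x3
= x3

x3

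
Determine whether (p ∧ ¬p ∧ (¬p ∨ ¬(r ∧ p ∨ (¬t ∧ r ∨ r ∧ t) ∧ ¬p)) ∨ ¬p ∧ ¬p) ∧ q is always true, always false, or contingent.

contingent

(p ∧ ¬p ∧ (¬p ∨ ¬(r ∧ p ∨ (¬t ∧ r ∨ r ∧ t) ∧ ¬p)) ∨ ¬p ∧ ¬p) ∧ q
= (p ∧ ¬p ∧ (¬p ∨ ¬(r ∧ p ∨ r ∧ ¬p)) ∨ ¬p ∧ ¬p) ∧ q
= (p ∧ ¬p ∧ (¬p ∨ ¬r) ∨ ¬p ∧ ¬p) ∧ q
= (p ∧ ¬p ∨ ¬p ∧ ¬p) ∧ q
= ¬p ∧ q
This depends on p, q, so it is not a constant.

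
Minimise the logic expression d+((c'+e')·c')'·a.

d+c·a

d+((c'+e')·c')'·a
= d+(c')'·a
= d+c·a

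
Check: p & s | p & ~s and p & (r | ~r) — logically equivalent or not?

Yes

E1: p & s | p & ~s
    = p   (distribution)
E2: p & (r | ~r)
    = p   (complement / identity)
Both reduce to p, so they are equivalent.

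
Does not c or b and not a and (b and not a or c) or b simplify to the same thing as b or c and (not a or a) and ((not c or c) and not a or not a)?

E1: not c or b and not a and (b and not a or c) or b
    = not c or b and not a or b   (absorption)
    = not c or b   (absorption)
E2: b or c and (not a or a) and ((not c or c) and not a or not a)
    = b or c and ((not c or c) and not a or not a)   (complement / identity)
    = b or c and (not a or not a)   (complement / identity)
    = b or c and not a   (idempotence)
These differ: at a=1, b=0, c=0, E1 = 1 but E2 = 0.

No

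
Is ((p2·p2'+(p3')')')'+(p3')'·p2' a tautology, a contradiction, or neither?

neither

((p2·p2'+(p3')')')'+(p3')'·p2'
= (((p3')')')'+(p3')'·p2'
= (p3')'+(p3')'·p2'
= (p3')'
= p3
This depends on p3, so it is not a constant.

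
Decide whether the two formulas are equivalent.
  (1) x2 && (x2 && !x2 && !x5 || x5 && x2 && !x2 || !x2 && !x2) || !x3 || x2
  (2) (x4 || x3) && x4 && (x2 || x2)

No

E1: x2 && (x2 && !x2 && !x5 || x5 && x2 && !x2 || !x2 && !x2) || !x3 || x2
    = x2 && (x2 && !x2 || !x2 && !x2) || !x3 || x2   [distribution]
    = x2 && !x2 || !x3 || x2   [distribution]
    = !x3 || x2   [complement / identity]
E2: (x4 || x3) && x4 && (x2 || x2)
    = x4 && (x2 || x2)   [absorption]
    = x4 && x2   [idempotence]
These differ: at x2=0, x3=0, x4=0, x5=0, E1 = 1 but E2 = 0.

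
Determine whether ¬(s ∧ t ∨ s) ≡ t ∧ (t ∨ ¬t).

No

E1: ¬(s ∧ t ∨ s)
    = ¬s   (absorption)
E2: t ∧ (t ∨ ¬t)
    = t   (complement / identity)
These differ: at s=0, t=0, E1 = 1 but E2 = 0.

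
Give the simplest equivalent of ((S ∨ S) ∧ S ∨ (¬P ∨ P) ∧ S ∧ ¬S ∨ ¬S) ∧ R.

R

((S ∨ S) ∧ S ∨ (¬P ∨ P) ∧ S ∧ ¬S ∨ ¬S) ∧ R
= (S ∧ S ∨ (¬P ∨ P) ∧ S ∧ ¬S ∨ ¬S) ∧ R   (idempotence)
= (S ∧ S ∨ S ∧ ¬S ∨ ¬S) ∧ R   (complement / identity)
= (S ∨ ¬S) ∧ R   (distribution)
= R   (complement / identity)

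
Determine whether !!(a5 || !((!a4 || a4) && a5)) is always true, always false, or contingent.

!!(a5 || !((!a4 || a4) && a5))
= !!(a5 || !a5)   — complement / identity
= a5 || !a5   — double negation
= true   — complement

always true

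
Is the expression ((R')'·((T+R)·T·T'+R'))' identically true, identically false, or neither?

((R')'·((T+R)·T·T'+R'))'
= ((R')'·(T·T'+R'))'   — absorption
= ((R')'·R')'   — complement / identity
= R'+R   — De Morgan
= 1   — complement

identically true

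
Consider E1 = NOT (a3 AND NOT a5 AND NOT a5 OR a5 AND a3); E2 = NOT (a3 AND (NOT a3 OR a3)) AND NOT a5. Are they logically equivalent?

E1: NOT (a3 AND NOT a5 AND NOT a5 OR a5 AND a3)
    = NOT (a3 AND (NOT a5 AND NOT a5 OR a5))
    = NOT (a3 AND (NOT a5 OR a5))
    = NOT a3
E2: NOT (a3 AND (NOT a3 OR a3)) AND NOT a5
    = NOT a3 AND NOT a5
These differ: at a3=0, a5=1, E1 = 1 but E2 = 0.

No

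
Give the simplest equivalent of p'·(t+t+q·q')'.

p'·(t+t+q·q')'
= p'·(t+q·q')'   — idempotence
= p'·t'   — complement / identity

p'·t'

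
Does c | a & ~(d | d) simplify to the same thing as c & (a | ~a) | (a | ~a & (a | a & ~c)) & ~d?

E1: c | a & ~(d | d)
    = c | a & ~d
E2: c & (a | ~a) | (a | ~a & (a | a & ~c)) & ~d
    = c & (a | ~a) | (a | ~a & a) & ~d
    = c | (a | ~a & a) & ~d
    = c | a & ~d
Both reduce to c | a & ~d, so they are equivalent.

Yes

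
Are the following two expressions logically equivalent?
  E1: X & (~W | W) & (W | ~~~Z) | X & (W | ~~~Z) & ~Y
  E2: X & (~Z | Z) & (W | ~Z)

Yes

E1: X & (~W | W) & (W | ~~~Z) | X & (W | ~~~Z) & ~Y
    = X & (W | ~~~Z) | X & (W | ~~~Z) & ~Y   (complement / identity)
    = X & (W | ~~~Z)   (absorption)
    = X & (W | ~Z)   (double negation)
E2: X & (~Z | Z) & (W | ~Z)
    = X & (W | ~Z)   (complement / identity)
Both reduce to X & (W | ~Z), so they are equivalent.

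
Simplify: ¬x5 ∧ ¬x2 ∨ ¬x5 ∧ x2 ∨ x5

True

¬x5 ∧ ¬x2 ∨ ¬x5 ∧ x2 ∨ x5
= ¬x5 ∨ x5
= True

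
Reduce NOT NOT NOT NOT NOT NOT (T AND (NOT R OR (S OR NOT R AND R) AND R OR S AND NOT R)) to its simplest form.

NOT NOT NOT NOT NOT NOT (T AND (NOT R OR (S OR NOT R AND R) AND R OR S AND NOT R))
= NOT NOT NOT NOT (T AND (NOT R OR (S OR NOT R AND R) AND R OR S AND NOT R))
= NOT NOT (T AND (NOT R OR (S OR NOT R AND R) AND R OR S AND NOT R))
= NOT NOT (T AND (NOT R OR S AND R OR S AND NOT R))
= T AND (NOT R OR S AND R OR S AND NOT R)
= T AND (NOT R OR S)

T AND (NOT R OR S)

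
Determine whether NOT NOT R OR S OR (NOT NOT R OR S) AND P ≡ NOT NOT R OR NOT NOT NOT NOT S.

E1: NOT NOT R OR S OR (NOT NOT R OR S) AND P
    = NOT NOT R OR S   (absorption)
    = R OR S   (double negation)
E2: NOT NOT R OR NOT NOT NOT NOT S
    = R OR NOT NOT NOT NOT S   (double negation)
    = R OR NOT NOT S   (double negation)
    = R OR S   (double negation)
Both reduce to R OR S, so they are equivalent.

Yes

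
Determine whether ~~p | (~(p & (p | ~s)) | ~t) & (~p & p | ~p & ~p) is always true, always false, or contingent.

~~p | (~(p & (p | ~s)) | ~t) & (~p & p | ~p & ~p)
= ~~p | (~p | ~t) & (~p & p | ~p & ~p)   — absorption
= ~~p | (~p | ~t) & ~p   — distribution
= ~~p | ~p   — absorption
= p | ~p   — double negation
= 1   — complement

always true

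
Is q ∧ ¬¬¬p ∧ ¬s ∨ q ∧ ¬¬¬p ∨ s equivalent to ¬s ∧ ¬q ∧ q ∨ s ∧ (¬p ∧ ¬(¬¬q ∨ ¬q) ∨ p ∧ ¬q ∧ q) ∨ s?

E1: q ∧ ¬¬¬p ∧ ¬s ∨ q ∧ ¬¬¬p ∨ s
    = q ∧ ¬¬¬p ∨ s
    = q ∧ ¬p ∨ s
E2: ¬s ∧ ¬q ∧ q ∨ s ∧ (¬p ∧ ¬(¬¬q ∨ ¬q) ∨ p ∧ ¬q ∧ q) ∨ s
    = ¬s ∧ ¬q ∧ q ∨ s ∧ (¬p ∧ ¬q ∧ q ∨ p ∧ ¬q ∧ q) ∨ s
    = ¬s ∧ ¬q ∧ q ∨ s ∧ ¬q ∧ q ∨ s
    = ¬q ∧ q ∨ s
    = s
These differ: at p=0, q=1, s=0, E1 = 1 but E2 = 0.

No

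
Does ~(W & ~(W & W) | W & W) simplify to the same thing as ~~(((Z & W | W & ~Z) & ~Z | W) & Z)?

No

E1: ~(W & ~(W & W) | W & W)
    = ~(W & ~W | W & W)   — idempotence
    = ~W   — distribution
E2: ~~(((Z & W | W & ~Z) & ~Z | W) & Z)
    = ~~((W & ~Z | W) & Z)   — distribution
    = ~~(W & Z)   — absorption
    = W & Z   — double negation
These differ: at W=0, Z=1, E1 = 1 but E2 = 0.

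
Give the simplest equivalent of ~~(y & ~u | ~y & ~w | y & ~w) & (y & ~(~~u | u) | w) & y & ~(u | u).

y & ~u

~~(y & ~u | ~y & ~w | y & ~w) & (y & ~(~~u | u) | w) & y & ~(u | u)
= (y & ~u | ~y & ~w | y & ~w) & (y & ~(~~u | u) | w) & y & ~(u | u)   — double negation
= (y & ~u | ~y & ~w | y & ~w) & (y & ~(u | u) | w) & y & ~(u | u)   — double negation
= (y & ~u | ~w) & (y & ~(u | u) | w) & y & ~(u | u)   — distribution
= (y & ~u | ~w) & y & ~(u | u)   — absorption
= (y & ~u | ~w) & y & ~u   — idempotence
= y & ~u   — absorption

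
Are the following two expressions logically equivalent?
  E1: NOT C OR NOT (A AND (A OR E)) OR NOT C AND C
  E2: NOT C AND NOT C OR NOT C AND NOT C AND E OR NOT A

Yes

E1: NOT C OR NOT (A AND (A OR E)) OR NOT C AND C
    = NOT C OR NOT (A AND (A OR E))   (complement / identity)
    = NOT C OR NOT A   (absorption)
E2: NOT C AND NOT C OR NOT C AND NOT C AND E OR NOT A
    = NOT C AND NOT C OR NOT A   (absorption)
    = NOT C OR NOT A   (idempotence)
Both reduce to NOT C OR NOT A, so they are equivalent.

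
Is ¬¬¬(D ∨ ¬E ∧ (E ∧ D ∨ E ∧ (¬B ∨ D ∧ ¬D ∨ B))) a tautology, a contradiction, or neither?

¬¬¬(D ∨ ¬E ∧ (E ∧ D ∨ E ∧ (¬B ∨ D ∧ ¬D ∨ B)))
= ¬(D ∨ ¬E ∧ (E ∧ D ∨ E ∧ (¬B ∨ D ∧ ¬D ∨ B)))   [double negation]
= ¬(D ∨ ¬E ∧ (E ∧ D ∨ E ∧ (¬B ∨ B)))   [complement / identity]
= ¬(D ∨ ¬E ∧ (E ∧ D ∨ E))   [complement / identity]
= ¬(D ∨ ¬E ∧ E)   [absorption]
= ¬D   [complement / identity]
This depends on D, so it is not a constant.

neither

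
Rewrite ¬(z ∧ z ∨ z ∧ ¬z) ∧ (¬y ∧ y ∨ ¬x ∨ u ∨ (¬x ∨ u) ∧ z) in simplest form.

¬z ∧ (¬x ∨ u)

¬(z ∧ z ∨ z ∧ ¬z) ∧ (¬y ∧ y ∨ ¬x ∨ u ∨ (¬x ∨ u) ∧ z)
= ¬(z ∧ z ∨ z ∧ ¬z) ∧ (¬x ∨ u ∨ (¬x ∨ u) ∧ z)   — complement / identity
= ¬z ∧ (¬x ∨ u ∨ (¬x ∨ u) ∧ z)   — distribution
= ¬z ∧ (¬x ∨ u)   — absorption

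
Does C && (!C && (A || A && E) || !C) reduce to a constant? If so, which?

C && (!C && (A || A && E) || !C)
= C && (!C && A || !C)   — absorption
= C && !C   — absorption
= false   — complement

yes, False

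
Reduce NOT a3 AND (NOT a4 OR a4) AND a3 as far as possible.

FALSE

NOT a3 AND (NOT a4 OR a4) AND a3
= NOT a3 AND a3   (complement / identity)
= FALSE   (complement)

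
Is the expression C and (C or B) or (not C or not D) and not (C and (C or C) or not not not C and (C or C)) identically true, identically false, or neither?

identically true

C and (C or B) or (not C or not D) and not (C and (C or C) or not not not C and (C or C))
= C and (C or B) or (not C or not D) and not (C and (C or C) or not C and (C or C))   (double negation)
= C or (not C or not D) and not (C and (C or C) or not C and (C or C))   (absorption)
= C or (not C or not D) and not (C or C)   (distribution)
= C or (not C or not D) and not C   (idempotence)
= C or not C   (absorption)
= True   (complement)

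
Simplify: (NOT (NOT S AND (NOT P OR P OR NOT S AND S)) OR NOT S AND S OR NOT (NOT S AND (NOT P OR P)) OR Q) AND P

(NOT (NOT S AND (NOT P OR P OR NOT S AND S)) OR NOT S AND S OR NOT (NOT S AND (NOT P OR P)) OR Q) AND P
= (NOT (NOT S AND (NOT P OR P OR NOT S AND S)) OR NOT (NOT S AND (NOT P OR P)) OR Q) AND P   — complement / identity
= (NOT (NOT S AND (NOT P OR P)) OR NOT (NOT S AND (NOT P OR P)) OR Q) AND P   — complement / identity
= (NOT (NOT S AND (NOT P OR P)) OR Q) AND P   — idempotence
= (NOT NOT S OR Q) AND P   — complement / identity
= (S OR Q) AND P   — double negation

(S OR Q) AND P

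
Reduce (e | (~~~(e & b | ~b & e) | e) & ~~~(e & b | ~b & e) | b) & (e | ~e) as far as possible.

1

(e | (~~~(e & b | ~b & e) | e) & ~~~(e & b | ~b & e) | b) & (e | ~e)
= (e | ~~~(e & b | ~b & e) | b) & (e | ~e)
= (e | ~(e & b | ~b & e) | b) & (e | ~e)
= (e | ~e | b) & (e | ~e)
= e | ~e
= 1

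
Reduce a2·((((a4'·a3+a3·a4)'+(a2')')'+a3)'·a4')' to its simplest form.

a2·(a3+a4)

a2·((((a4'·a3+a3·a4)'+(a2')')'+a3)'·a4')'
= a2·(((a4'·a3+a3·a4)·a2'+a3)'·a4')'   — De Morgan
= a2·((a3·a2'+a3)'·a4')'   — distribution
= a2·(a3'·a4')'   — absorption
= a2·(a3+a4)   — De Morgan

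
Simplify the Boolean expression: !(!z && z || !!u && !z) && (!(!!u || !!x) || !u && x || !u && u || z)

!(!z && z || !!u && !z) && (!(!!u || !!x) || !u && x || !u && u || z)
= !(!z && z || !!u && !z) && (!(!!u || !!x) || !u && x || z)   [complement / identity]
= !(!z && z || !!u && !z) && (!u && !x || !u && x || z)   [De Morgan]
= !(!z && z || !!u && !z) && (!u || z)   [distribution]
= !(!!u && !z) && (!u || z)   [complement / identity]
= (!u || z) && (!u || z)   [De Morgan]
= !u || z   [idempotence]

!u || z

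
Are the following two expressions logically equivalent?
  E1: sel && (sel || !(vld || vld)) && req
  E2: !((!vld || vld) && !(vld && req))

E1: sel && (sel || !(vld || vld)) && req
    = sel && (sel || !vld) && req   [idempotence]
    = sel && req   [absorption]
E2: !((!vld || vld) && !(vld && req))
    = !!(vld && req)   [complement / identity]
    = vld && req   [double negation]
These differ: at req=1, sel=1, vld=0, E1 = 1 but E2 = 0.

No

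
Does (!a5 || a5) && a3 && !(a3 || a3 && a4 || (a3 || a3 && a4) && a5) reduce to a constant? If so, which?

yes, False

(!a5 || a5) && a3 && !(a3 || a3 && a4 || (a3 || a3 && a4) && a5)
= a3 && !(a3 || a3 && a4 || (a3 || a3 && a4) && a5)
= a3 && !(a3 || a3 && a4)
= a3 && !a3
= false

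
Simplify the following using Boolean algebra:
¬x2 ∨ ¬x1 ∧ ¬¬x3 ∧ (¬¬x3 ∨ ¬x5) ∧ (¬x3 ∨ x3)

¬x2 ∨ ¬x1 ∧ ¬¬x3 ∧ (¬¬x3 ∨ ¬x5) ∧ (¬x3 ∨ x3)
= ¬x2 ∨ ¬x1 ∧ ¬¬x3 ∧ (¬x3 ∨ x3)   — absorption
= ¬x2 ∨ ¬x1 ∧ ¬¬x3   — complement / identity
= ¬x2 ∨ ¬x1 ∧ x3   — double negation

¬x2 ∨ ¬x1 ∧ x3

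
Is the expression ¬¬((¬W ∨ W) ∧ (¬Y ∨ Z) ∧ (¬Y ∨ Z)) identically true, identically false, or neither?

neither

¬¬((¬W ∨ W) ∧ (¬Y ∨ Z) ∧ (¬Y ∨ Z))
= ¬¬((¬Y ∨ Z) ∧ (¬Y ∨ Z))   (complement / identity)
= (¬Y ∨ Z) ∧ (¬Y ∨ Z)   (double negation)
= ¬Y ∨ Z   (idempotence)
This depends on Y, Z, so it is not a constant.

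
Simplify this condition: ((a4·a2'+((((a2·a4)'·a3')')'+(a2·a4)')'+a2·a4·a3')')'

a4

((a4·a2'+((((a2·a4)'·a3')')'+(a2·a4)')'+a2·a4·a3')')'
= ((a4·a2'+((a2·a4)'·a3')'·a2·a4+a2·a4·a3')')'
= ((a4·a2'+(a2·a4+a3)·a2·a4+a2·a4·a3')')'
= ((a4·a2'+a2·a4+a2·a4·a3')')'
= ((a4·a2'+a2·a4)')'
= (a4')'
= a4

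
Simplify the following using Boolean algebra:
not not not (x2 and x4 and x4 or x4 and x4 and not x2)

not x4

not not not (x2 and x4 and x4 or x4 and x4 and not x2)
= not not not (x4 and x4)   [distribution]
= not (x4 and x4)   [double negation]
= not x4   [idempotence]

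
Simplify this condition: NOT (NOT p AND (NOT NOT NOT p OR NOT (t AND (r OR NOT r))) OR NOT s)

NOT (NOT p AND (NOT NOT NOT p OR NOT (t AND (r OR NOT r))) OR NOT s)
= NOT (NOT p AND (NOT NOT NOT p OR NOT t) OR NOT s)   — complement / identity
= NOT (NOT p AND (NOT p OR NOT t) OR NOT s)   — double negation
= NOT (NOT p OR NOT s)   — absorption
= p AND s   — De Morgan

p AND s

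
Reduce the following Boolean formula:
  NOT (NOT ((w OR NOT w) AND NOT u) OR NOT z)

NOT (NOT ((w OR NOT w) AND NOT u) OR NOT z)
= NOT (NOT NOT u OR NOT z)
= NOT u AND z

NOT u AND z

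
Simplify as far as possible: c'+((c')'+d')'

c'

c'+((c')'+d')'
= c'+c'·d   (De Morgan)
= c'   (absorption)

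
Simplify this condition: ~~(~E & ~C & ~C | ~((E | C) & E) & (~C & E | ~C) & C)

~~(~E & ~C & ~C | ~((E | C) & E) & (~C & E | ~C) & C)
= ~~(~E & ~C & ~C | ~((E | C) & E) & ~C & C)   [absorption]
= ~~(~E & ~C & ~C | ~E & ~C & C)   [absorption]
= ~~(~E & ~C)   [distribution]
= ~E & ~C   [double negation]

~E & ~C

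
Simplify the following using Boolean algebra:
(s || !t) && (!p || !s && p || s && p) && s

s

(s || !t) && (!p || !s && p || s && p) && s
= (s || !t) && (!p || p) && s   [distribution]
= (s || !t) && s   [complement / identity]
= s   [absorption]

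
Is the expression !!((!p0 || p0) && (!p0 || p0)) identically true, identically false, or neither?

identically true

!!((!p0 || p0) && (!p0 || p0))
= !!(!p0 || p0)   [idempotence]
= !p0 || p0   [double negation]
= true   [complement]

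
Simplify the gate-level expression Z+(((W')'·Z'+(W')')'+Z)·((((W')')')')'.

Z+(((W')'·Z'+(W')')'+Z)·((((W')')')')'
= Z+(((W')')'+Z)·((((W')')')')'   (absorption)
= Z+(((W')')'+Z)·((W')')'   (double negation)
= Z+((W')')'   (absorption)
= Z+W'   (double negation)

Z+W'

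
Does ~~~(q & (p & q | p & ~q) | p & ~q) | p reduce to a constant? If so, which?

yes, True

~~~(q & (p & q | p & ~q) | p & ~q) | p
= ~~~(q & p | p & ~q) | p   [distribution]
= ~~~p | p   [distribution]
= ~p | p   [double negation]
= 1   [complement]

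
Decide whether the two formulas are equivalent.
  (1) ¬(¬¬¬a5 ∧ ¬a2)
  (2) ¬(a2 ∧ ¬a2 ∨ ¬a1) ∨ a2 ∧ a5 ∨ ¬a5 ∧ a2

E1: ¬(¬¬¬a5 ∧ ¬a2)
    = ¬¬a5 ∨ a2   — De Morgan
    = a5 ∨ a2   — double negation
E2: ¬(a2 ∧ ¬a2 ∨ ¬a1) ∨ a2 ∧ a5 ∨ ¬a5 ∧ a2
    = ¬¬a1 ∨ a2 ∧ a5 ∨ ¬a5 ∧ a2   — complement / identity
    = a1 ∨ a2 ∧ a5 ∨ ¬a5 ∧ a2   — double negation
    = a1 ∨ a2   — distribution
These differ: at a1=1, a2=0, a5=0, E1 = 0 but E2 = 1.

No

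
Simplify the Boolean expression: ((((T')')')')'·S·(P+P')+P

T'·S+P

((((T')')')')'·S·(P+P')+P
= ((T')')'·S·(P+P')+P   (double negation)
= T'·S·(P+P')+P   (double negation)
= T'·S+P   (complement / identity)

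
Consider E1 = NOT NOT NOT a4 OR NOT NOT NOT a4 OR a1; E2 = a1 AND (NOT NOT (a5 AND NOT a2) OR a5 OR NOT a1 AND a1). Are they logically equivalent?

E1: NOT NOT NOT a4 OR NOT NOT NOT a4 OR a1
    = NOT NOT NOT a4 OR a1   — idempotence
    = NOT a4 OR a1   — double negation
E2: a1 AND (NOT NOT (a5 AND NOT a2) OR a5 OR NOT a1 AND a1)
    = a1 AND (a5 AND NOT a2 OR a5 OR NOT a1 AND a1)   — double negation
    = a1 AND (a5 OR NOT a1 AND a1)   — absorption
    = a1 AND a5   — complement / identity
These differ: at a1=0, a2=0, a4=0, a5=0, E1 = 1 but E2 = 0.

No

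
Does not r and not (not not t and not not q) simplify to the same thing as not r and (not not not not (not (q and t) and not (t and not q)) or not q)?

Yes

E1: not r and not (not not t and not not q)
    = not r and (not t or not q)
E2: not r and (not not not not (not (q and t) and not (t and not q)) or not q)
    = not r and (not not not (q and t or t and not q) or not q)
    = not r and (not not not t or not q)
    = not r and (not t or not q)
Both reduce to not r and (not t or not q), so they are equivalent.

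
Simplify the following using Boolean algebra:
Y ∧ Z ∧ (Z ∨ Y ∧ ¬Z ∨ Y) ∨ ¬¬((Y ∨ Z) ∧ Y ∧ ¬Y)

Y ∧ Z ∧ (Z ∨ Y ∧ ¬Z ∨ Y) ∨ ¬¬((Y ∨ Z) ∧ Y ∧ ¬Y)
= Y ∧ Z ∧ (Z ∨ Y ∧ ¬Z ∨ Y) ∨ ¬¬(Y ∧ ¬Y)   — absorption
= Y ∧ Z ∧ (Z ∨ Y ∧ ¬Z ∨ Y) ∨ Y ∧ ¬Y   — double negation
= Y ∧ Z ∧ (Z ∨ Y ∧ ¬Z ∨ Y)   — complement / identity
= Y ∧ Z ∧ (Z ∨ Y)   — absorption
= Y ∧ Z   — absorption

Y ∧ Z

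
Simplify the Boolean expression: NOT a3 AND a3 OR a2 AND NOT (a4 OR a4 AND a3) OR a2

NOT a3 AND a3 OR a2 AND NOT (a4 OR a4 AND a3) OR a2
= NOT a3 AND a3 OR a2 AND NOT a4 OR a2
= a2 AND NOT a4 OR a2
= a2

a2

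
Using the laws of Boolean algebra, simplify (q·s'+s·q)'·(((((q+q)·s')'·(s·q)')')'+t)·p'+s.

q'·p'+s

(q·s'+s·q)'·(((((q+q)·s')'·(s·q)')')'+t)·p'+s
= (q·s'+s·q)'·(((q+q)·s'+s·q)'+t)·p'+s
= (q·s'+s·q)'·((q·s'+s·q)'+t)·p'+s
= (q·s'+s·q)'·p'+s
= q'·p'+s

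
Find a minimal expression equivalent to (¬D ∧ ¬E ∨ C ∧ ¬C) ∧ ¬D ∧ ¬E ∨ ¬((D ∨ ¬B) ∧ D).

¬D

(¬D ∧ ¬E ∨ C ∧ ¬C) ∧ ¬D ∧ ¬E ∨ ¬((D ∨ ¬B) ∧ D)
= ¬D ∧ ¬E ∧ ¬D ∧ ¬E ∨ ¬((D ∨ ¬B) ∧ D)   (complement / identity)
= ¬D ∧ ¬E ∧ ¬D ∧ ¬E ∨ ¬D   (absorption)
= ¬D ∧ ¬E ∨ ¬D   (idempotence)
= ¬D   (absorption)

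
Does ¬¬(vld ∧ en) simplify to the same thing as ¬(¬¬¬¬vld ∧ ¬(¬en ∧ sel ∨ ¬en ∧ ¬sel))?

No

E1: ¬¬(vld ∧ en)
    = vld ∧ en
E2: ¬(¬¬¬¬vld ∧ ¬(¬en ∧ sel ∨ ¬en ∧ ¬sel))
    = ¬(¬¬¬¬vld ∧ ¬¬en)
    = ¬¬¬vld ∨ ¬en
    = ¬vld ∨ ¬en
These differ: at en=0, sel=0, vld=0, E1 = 0 but E2 = 1.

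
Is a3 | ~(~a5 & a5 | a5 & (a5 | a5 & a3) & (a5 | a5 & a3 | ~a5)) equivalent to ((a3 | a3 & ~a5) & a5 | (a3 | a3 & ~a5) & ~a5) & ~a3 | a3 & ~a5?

E1: a3 | ~(~a5 & a5 | a5 & (a5 | a5 & a3) & (a5 | a5 & a3 | ~a5))
    = a3 | ~(~a5 & a5 | a5 & (a5 | a5 & a3))
    = a3 | ~(~a5 & a5 | a5 & a5)
    = a3 | ~a5
E2: ((a3 | a3 & ~a5) & a5 | (a3 | a3 & ~a5) & ~a5) & ~a3 | a3 & ~a5
    = (a3 | a3 & ~a5) & ~a3 | a3 & ~a5
    = a3 & ~a3 | a3 & ~a5
    = a3 & ~a5
These differ: at a3=0, a5=0, E1 = 1 but E2 = 0.

No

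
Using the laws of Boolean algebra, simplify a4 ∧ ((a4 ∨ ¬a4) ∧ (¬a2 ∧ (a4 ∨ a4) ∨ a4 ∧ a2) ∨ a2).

a4

a4 ∧ ((a4 ∨ ¬a4) ∧ (¬a2 ∧ (a4 ∨ a4) ∨ a4 ∧ a2) ∨ a2)
= a4 ∧ (¬a2 ∧ (a4 ∨ a4) ∨ a4 ∧ a2 ∨ a2)
= a4 ∧ (¬a2 ∧ a4 ∨ a4 ∧ a2 ∨ a2)
= a4 ∧ (a4 ∧ (¬a2 ∨ a2) ∨ a2)
= a4 ∧ (a4 ∨ a2)
= a4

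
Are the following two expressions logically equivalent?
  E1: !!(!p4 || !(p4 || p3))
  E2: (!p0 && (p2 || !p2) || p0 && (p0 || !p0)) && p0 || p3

E1: !!(!p4 || !(p4 || p3))
    = !(p4 && (p4 || p3))   — De Morgan
    = !p4   — absorption
E2: (!p0 && (p2 || !p2) || p0 && (p0 || !p0)) && p0 || p3
    = (!p0 || p0 && (p0 || !p0)) && p0 || p3   — complement / identity
    = (!p0 || p0) && p0 || p3   — complement / identity
    = p0 || p3   — complement / identity
These differ: at p0=1, p2=0, p3=1, p4=1, E1 = 0 but E2 = 1.

No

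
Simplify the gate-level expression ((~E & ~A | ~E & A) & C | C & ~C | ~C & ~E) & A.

((~E & ~A | ~E & A) & C | C & ~C | ~C & ~E) & A
= (~E & C | C & ~C | ~C & ~E) & A   (distribution)
= (~E & C | ~C & ~E) & A   (complement / identity)
= ~E & A   (distribution)

~E & A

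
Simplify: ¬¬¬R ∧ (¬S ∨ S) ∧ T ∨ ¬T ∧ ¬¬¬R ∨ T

¬R ∨ T

¬¬¬R ∧ (¬S ∨ S) ∧ T ∨ ¬T ∧ ¬¬¬R ∨ T
= ¬¬¬R ∧ T ∨ ¬T ∧ ¬¬¬R ∨ T
= ¬¬¬R ∨ T
= ¬R ∨ T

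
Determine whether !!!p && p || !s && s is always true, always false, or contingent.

always false

!!!p && p || !s && s
= !p && p || !s && s   — double negation
= !p && p   — complement / identity
= false   — complement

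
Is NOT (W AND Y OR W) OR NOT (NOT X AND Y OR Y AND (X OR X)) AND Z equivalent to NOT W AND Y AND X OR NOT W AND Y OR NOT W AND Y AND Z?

E1: NOT (W AND Y OR W) OR NOT (NOT X AND Y OR Y AND (X OR X)) AND Z
    = NOT W OR NOT (NOT X AND Y OR Y AND (X OR X)) AND Z
    = NOT W OR NOT (NOT X AND Y OR Y AND X) AND Z
    = NOT W OR NOT Y AND Z
E2: NOT W AND Y AND X OR NOT W AND Y OR NOT W AND Y AND Z
    = NOT W AND Y AND X OR NOT W AND Y
    = NOT W AND Y
These differ: at W=0, X=0, Y=0, Z=1, E1 = 1 but E2 = 0.

No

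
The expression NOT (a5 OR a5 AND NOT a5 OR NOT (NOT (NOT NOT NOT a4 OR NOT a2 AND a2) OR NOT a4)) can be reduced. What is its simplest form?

NOT a5

NOT (a5 OR a5 AND NOT a5 OR NOT (NOT (NOT NOT NOT a4 OR NOT a2 AND a2) OR NOT a4))
= NOT (a5 OR a5 AND NOT a5 OR (NOT NOT NOT a4 OR NOT a2 AND a2) AND a4)   — De Morgan
= NOT (a5 OR (NOT NOT NOT a4 OR NOT a2 AND a2) AND a4)   — complement / identity
= NOT (a5 OR NOT NOT NOT a4 AND a4)   — complement / identity
= NOT (a5 OR NOT a4 AND a4)   — double negation
= NOT a5   — complement / identity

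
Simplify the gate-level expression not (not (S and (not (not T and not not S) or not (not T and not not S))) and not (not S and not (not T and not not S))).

T or not S

not (not (S and (not (not T and not not S) or not (not T and not not S))) and not (not S and not (not T and not not S)))
= S and (not (not T and not not S) or not (not T and not not S)) or not S and not (not T and not not S)   (De Morgan)
= S and not (not T and not not S) or not S and not (not T and not not S)   (idempotence)
= not (not T and not not S)   (distribution)
= T or not S   (De Morgan)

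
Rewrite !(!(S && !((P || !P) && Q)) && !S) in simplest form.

S

!(!(S && !((P || !P) && Q)) && !S)
= !(!(S && !Q) && !S)
= S && !Q || S
= S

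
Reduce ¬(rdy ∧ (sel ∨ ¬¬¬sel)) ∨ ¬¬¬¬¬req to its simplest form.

¬rdy ∨ ¬req

¬(rdy ∧ (sel ∨ ¬¬¬sel)) ∨ ¬¬¬¬¬req
= ¬(rdy ∧ (sel ∨ ¬¬¬sel)) ∨ ¬¬¬req   [double negation]
= ¬(rdy ∧ (sel ∨ ¬sel)) ∨ ¬¬¬req   [double negation]
= ¬rdy ∨ ¬¬¬req   [complement / identity]
= ¬rdy ∨ ¬req   [double negation]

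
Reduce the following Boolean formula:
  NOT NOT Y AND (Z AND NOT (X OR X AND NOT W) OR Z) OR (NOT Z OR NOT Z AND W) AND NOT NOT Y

NOT NOT Y AND (Z AND NOT (X OR X AND NOT W) OR Z) OR (NOT Z OR NOT Z AND W) AND NOT NOT Y
= NOT NOT Y AND (Z AND NOT (X OR X AND NOT W) OR Z) OR NOT Z AND NOT NOT Y   — absorption
= NOT NOT Y AND (Z AND NOT X OR Z) OR NOT Z AND NOT NOT Y   — absorption
= NOT NOT Y AND Z OR NOT Z AND NOT NOT Y   — absorption
= NOT NOT Y   — distribution
= Y   — double negation

Y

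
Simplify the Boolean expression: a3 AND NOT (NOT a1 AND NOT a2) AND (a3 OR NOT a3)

a3 AND NOT (NOT a1 AND NOT a2) AND (a3 OR NOT a3)
= a3 AND (a1 OR a2) AND (a3 OR NOT a3)   — De Morgan
= a3 AND (a1 OR a2)   — complement / identity

a3 AND (a1 OR a2)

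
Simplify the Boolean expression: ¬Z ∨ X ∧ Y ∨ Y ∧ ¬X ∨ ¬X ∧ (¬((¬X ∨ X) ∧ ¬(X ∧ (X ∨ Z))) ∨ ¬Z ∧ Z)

¬Z ∨ Y

¬Z ∨ X ∧ Y ∨ Y ∧ ¬X ∨ ¬X ∧ (¬((¬X ∨ X) ∧ ¬(X ∧ (X ∨ Z))) ∨ ¬Z ∧ Z)
= ¬Z ∨ X ∧ Y ∨ Y ∧ ¬X ∨ ¬X ∧ (¬((¬X ∨ X) ∧ ¬X) ∨ ¬Z ∧ Z)
= ¬Z ∨ X ∧ Y ∨ Y ∧ ¬X ∨ ¬X ∧ (¬¬X ∨ ¬Z ∧ Z)
= ¬Z ∨ Y ∨ ¬X ∧ (¬¬X ∨ ¬Z ∧ Z)
= ¬Z ∨ Y ∨ ¬X ∧ ¬¬X
= ¬Z ∨ Y ∨ ¬X ∧ X
= ¬Z ∨ Y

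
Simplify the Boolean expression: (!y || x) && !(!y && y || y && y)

!y

(!y || x) && !(!y && y || y && y)
= (!y || x) && !y   — distribution
= !y   — absorption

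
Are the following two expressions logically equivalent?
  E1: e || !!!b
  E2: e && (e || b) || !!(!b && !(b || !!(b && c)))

E1: e || !!!b
    = e || !b   (double negation)
E2: e && (e || b) || !!(!b && !(b || !!(b && c)))
    = e || !!(!b && !(b || !!(b && c)))   (absorption)
    = e || !!(!b && !(b || b && c))   (double negation)
    = e || !b && !(b || b && c)   (double negation)
    = e || !b && !b   (absorption)
    = e || !b   (idempotence)
Both reduce to e || !b, so they are equivalent.

Yes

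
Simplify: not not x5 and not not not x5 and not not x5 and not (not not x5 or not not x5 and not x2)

False

not not x5 and not not not x5 and not not x5 and not (not not x5 or not not x5 and not x2)
= not not x5 and not not not x5 and not not x5 and not not not x5   — absorption
= not not x5 and not not not x5   — idempotence
= x5 and not not not x5   — double negation
= x5 and not x5   — double negation
= False   — complement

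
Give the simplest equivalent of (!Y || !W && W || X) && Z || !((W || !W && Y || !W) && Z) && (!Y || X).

(!Y || !W && W || X) && Z || !((W || !W && Y || !W) && Z) && (!Y || X)
= (!Y || !W && W || X) && Z || !((W || !W) && Z) && (!Y || X)
= (!Y || !W && W || X) && Z || !Z && (!Y || X)
= (!Y || X) && Z || !Z && (!Y || X)
= !Y || X

!Y || X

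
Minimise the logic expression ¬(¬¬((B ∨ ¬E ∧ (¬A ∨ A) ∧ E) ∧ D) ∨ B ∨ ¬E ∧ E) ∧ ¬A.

¬B ∧ ¬A

¬(¬¬((B ∨ ¬E ∧ (¬A ∨ A) ∧ E) ∧ D) ∨ B ∨ ¬E ∧ E) ∧ ¬A
= ¬((B ∨ ¬E ∧ (¬A ∨ A) ∧ E) ∧ D ∨ B ∨ ¬E ∧ E) ∧ ¬A   (double negation)
= ¬((B ∨ ¬E ∧ E) ∧ D ∨ B ∨ ¬E ∧ E) ∧ ¬A   (complement / identity)
= ¬(B ∨ ¬E ∧ E) ∧ ¬A   (absorption)
= ¬B ∧ ¬A   (complement / identity)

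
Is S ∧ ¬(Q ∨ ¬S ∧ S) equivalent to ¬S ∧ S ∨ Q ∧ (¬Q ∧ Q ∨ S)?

No

E1: S ∧ ¬(Q ∨ ¬S ∧ S)
    = S ∧ ¬Q   [complement / identity]
E2: ¬S ∧ S ∨ Q ∧ (¬Q ∧ Q ∨ S)
    = ¬S ∧ S ∨ Q ∧ S   [complement / identity]
    = Q ∧ S   [complement / identity]
These differ: at Q=0, S=1, E1 = 1 but E2 = 0.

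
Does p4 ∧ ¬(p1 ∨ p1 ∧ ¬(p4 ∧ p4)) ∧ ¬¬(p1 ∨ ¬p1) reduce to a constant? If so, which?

no

p4 ∧ ¬(p1 ∨ p1 ∧ ¬(p4 ∧ p4)) ∧ ¬¬(p1 ∨ ¬p1)
= p4 ∧ ¬(p1 ∨ p1 ∧ ¬(p4 ∧ p4)) ∧ (p1 ∨ ¬p1)   — double negation
= p4 ∧ ¬(p1 ∨ p1 ∧ ¬(p4 ∧ p4))   — complement / identity
= p4 ∧ ¬(p1 ∨ p1 ∧ ¬p4)   — idempotence
= p4 ∧ ¬p1   — absorption
This depends on p1, p4, so it is not a constant.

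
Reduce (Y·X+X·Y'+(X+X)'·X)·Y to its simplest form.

X·Y

(Y·X+X·Y'+(X+X)'·X)·Y
= (Y·X+X·Y'+X'·X)·Y   [idempotence]
= (X+X'·X)·Y   [distribution]
= X·Y   [complement / identity]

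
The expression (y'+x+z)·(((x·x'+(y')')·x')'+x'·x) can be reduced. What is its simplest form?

(y'+x+z)·(((x·x'+(y')')·x')'+x'·x)
= (y'+x+z)·(((y')'·x')'+x'·x)   [complement / identity]
= (y'+x+z)·(y'+x+x'·x)   [De Morgan]
= (y'+x+z)·(y'+x)   [complement / identity]
= y'+x   [absorption]

y'+x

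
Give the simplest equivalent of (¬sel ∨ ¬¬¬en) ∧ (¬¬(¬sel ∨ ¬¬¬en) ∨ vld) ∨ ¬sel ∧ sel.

(¬sel ∨ ¬¬¬en) ∧ (¬¬(¬sel ∨ ¬¬¬en) ∨ vld) ∨ ¬sel ∧ sel
= (¬sel ∨ ¬¬¬en) ∧ (¬sel ∨ ¬¬¬en ∨ vld) ∨ ¬sel ∧ sel   — double negation
= (¬sel ∨ ¬¬¬en) ∧ (¬sel ∨ ¬¬¬en ∨ vld)   — complement / identity
= ¬sel ∨ ¬¬¬en   — absorption
= ¬sel ∨ ¬en   — double negation

¬sel ∨ ¬en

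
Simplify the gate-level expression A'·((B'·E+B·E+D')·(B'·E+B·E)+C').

A'·(E+C')

A'·((B'·E+B·E+D')·(B'·E+B·E)+C')
= A'·(B'·E+B·E+C')   [absorption]
= A'·(E+C')   [distribution]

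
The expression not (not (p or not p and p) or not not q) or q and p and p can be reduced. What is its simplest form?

not (not (p or not p and p) or not not q) or q and p and p
= not (not p or not not q) or q and p and p   — complement / identity
= not (not p or not not q) or q and p   — idempotence
= p and not q or q and p   — De Morgan
= p   — distribution

p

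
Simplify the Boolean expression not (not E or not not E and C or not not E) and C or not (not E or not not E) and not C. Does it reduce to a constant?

not (not E or not not E and C or not not E) and C or not (not E or not not E) and not C
= not (not E or not not E) and C or not (not E or not not E) and not C   — absorption
= not (not E or not not E)   — distribution
= E and not E   — De Morgan
= False   — complement

False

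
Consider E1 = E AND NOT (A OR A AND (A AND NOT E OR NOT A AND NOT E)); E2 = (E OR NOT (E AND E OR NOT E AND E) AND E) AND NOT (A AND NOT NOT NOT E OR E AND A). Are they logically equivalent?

E1: E AND NOT (A OR A AND (A AND NOT E OR NOT A AND NOT E))
    = E AND NOT (A OR A AND NOT E)   [distribution]
    = E AND NOT A   [absorption]
E2: (E OR NOT (E AND E OR NOT E AND E) AND E) AND NOT (A AND NOT NOT NOT E OR E AND A)
    = (E OR NOT (E AND E OR NOT E AND E) AND E) AND NOT (A AND NOT E OR E AND A)   [double negation]
    = (E OR NOT E AND E) AND NOT (A AND NOT E OR E AND A)   [distribution]
    = (E OR NOT E AND E) AND NOT A   [distribution]
    = E AND NOT A   [complement / identity]
Both reduce to E AND NOT A, so they are equivalent.

Yes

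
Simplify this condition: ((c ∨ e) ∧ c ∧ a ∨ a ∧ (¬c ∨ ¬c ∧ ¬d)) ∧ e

((c ∨ e) ∧ c ∧ a ∨ a ∧ (¬c ∨ ¬c ∧ ¬d)) ∧ e
= ((c ∨ e) ∧ c ∧ a ∨ a ∧ ¬c) ∧ e   (absorption)
= (c ∧ a ∨ a ∧ ¬c) ∧ e   (absorption)
= a ∧ e   (distribution)

a ∧ e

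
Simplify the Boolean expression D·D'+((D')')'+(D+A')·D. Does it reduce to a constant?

D·D'+((D')')'+(D+A')·D
= D·D'+D'+(D+A')·D   (double negation)
= D'+(D+A')·D   (complement / identity)
= D'+D   (absorption)
= 1   (complement)

1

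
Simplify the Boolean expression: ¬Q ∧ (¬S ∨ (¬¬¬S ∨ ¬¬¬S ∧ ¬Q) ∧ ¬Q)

¬Q ∧ ¬S

¬Q ∧ (¬S ∨ (¬¬¬S ∨ ¬¬¬S ∧ ¬Q) ∧ ¬Q)
= ¬Q ∧ (¬S ∨ ¬¬¬S ∧ ¬Q)   [absorption]
= ¬Q ∧ (¬S ∨ ¬S ∧ ¬Q)   [double negation]
= ¬Q ∧ ¬S   [absorption]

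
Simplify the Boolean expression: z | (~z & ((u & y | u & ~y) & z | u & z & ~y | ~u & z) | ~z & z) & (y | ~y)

z | (~z & ((u & y | u & ~y) & z | u & z & ~y | ~u & z) | ~z & z) & (y | ~y)
= z | (~z & (u & z | u & z & ~y | ~u & z) | ~z & z) & (y | ~y)   — distribution
= z | (~z & (u & z | ~u & z) | ~z & z) & (y | ~y)   — absorption
= z | (~z & z | ~z & z) & (y | ~y)   — distribution
= z | ~z & z | ~z & z   — complement / identity
= z | ~z & z   — idempotence
= z   — complement / identity

z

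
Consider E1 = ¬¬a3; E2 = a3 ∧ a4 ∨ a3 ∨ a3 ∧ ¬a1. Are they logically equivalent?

E1: ¬¬a3
    = a3   — double negation
E2: a3 ∧ a4 ∨ a3 ∨ a3 ∧ ¬a1
    = a3 ∧ a4 ∨ a3   — absorption
    = a3   — absorption
Both reduce to a3, so they are equivalent.

Yes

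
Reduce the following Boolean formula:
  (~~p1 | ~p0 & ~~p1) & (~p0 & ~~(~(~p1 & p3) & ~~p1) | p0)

p1

(~~p1 | ~p0 & ~~p1) & (~p0 & ~~(~(~p1 & p3) & ~~p1) | p0)
= (~~p1 | ~p0 & ~~p1) & (~p0 & ~(~p1 & p3 | ~p1) | p0)   [De Morgan]
= (~~p1 | ~p0 & ~~p1) & (~p0 & ~~p1 | p0)   [absorption]
= ~~p1 & p0 | ~p0 & ~~p1   [distribution]
= ~~p1   [distribution]
= p1   [double negation]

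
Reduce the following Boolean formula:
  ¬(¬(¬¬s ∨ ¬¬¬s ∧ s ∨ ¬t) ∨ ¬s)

¬(¬(¬¬s ∨ ¬¬¬s ∧ s ∨ ¬t) ∨ ¬s)
= ¬(¬(¬¬s ∨ ¬s ∧ s ∨ ¬t) ∨ ¬s)   (double negation)
= ¬(¬(s ∨ ¬s ∧ s ∨ ¬t) ∨ ¬s)   (double negation)
= (s ∨ ¬s ∧ s ∨ ¬t) ∧ s   (De Morgan)
= (s ∨ ¬t) ∧ s   (complement / identity)
= s   (absorption)

s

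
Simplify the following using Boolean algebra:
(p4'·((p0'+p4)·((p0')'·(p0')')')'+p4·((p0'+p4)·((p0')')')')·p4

p0·p4

(p4'·((p0'+p4)·((p0')'·(p0')')')'+p4·((p0'+p4)·((p0')')')')·p4
= (p4'·((p0'+p4)·((p0')')')'+p4·((p0'+p4)·((p0')')')')·p4   [idempotence]
= ((p0'+p4)·((p0')')')'·p4   [distribution]
= ((p0'+p4)·p0')'·p4   [double negation]
= (p0')'·p4   [absorption]
= p0·p4   [double negation]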